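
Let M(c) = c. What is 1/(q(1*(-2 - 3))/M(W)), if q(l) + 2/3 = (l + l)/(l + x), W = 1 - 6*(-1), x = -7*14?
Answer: -2163/176 ≈ -12.290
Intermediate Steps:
x = -98
W = 7 (W = 1 + 6 = 7)
q(l) = -2/3 + 2*l/(-98 + l) (q(l) = -2/3 + (l + l)/(l - 98) = -2/3 + (2*l)/(-98 + l) = -2/3 + 2*l/(-98 + l))
1/(q(1*(-2 - 3))/M(W)) = 1/((4*(49 + 1*(-2 - 3))/(3*(-98 + 1*(-2 - 3))))/7) = 1/((4*(49 + 1*(-5))/(3*(-98 + 1*(-5))))*(1/7)) = 1/((4*(49 - 5)/(3*(-98 - 5)))*(1/7)) = 1/(((4/3)*44/(-103))*(1/7)) = 1/(((4/3)*(-1/103)*44)*(1/7)) = 1/(-176/309*1/7) = 1/(-176/2163) = -2163/176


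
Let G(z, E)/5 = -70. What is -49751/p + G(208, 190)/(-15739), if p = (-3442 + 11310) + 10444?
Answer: -776621789/288212568 ≈ -2.6946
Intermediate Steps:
G(z, E) = -350 (G(z, E) = 5*(-70) = -350)
p = 18312 (p = 7868 + 10444 = 18312)
-49751/p + G(208, 190)/(-15739) = -49751/18312 - 350/(-15739) = -49751*1/18312 - 350*(-1/15739) = -49751/18312 + 350/15739 = -776621789/288212568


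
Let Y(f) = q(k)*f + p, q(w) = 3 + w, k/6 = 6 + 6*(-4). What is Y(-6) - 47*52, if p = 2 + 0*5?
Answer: -1812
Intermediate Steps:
k = -108 (k = 6*(6 + 6*(-4)) = 6*(6 - 24) = 6*(-18) = -108)
p = 2 (p = 2 + 0 = 2)
Y(f) = 2 - 105*f (Y(f) = (3 - 108)*f + 2 = -105*f + 2 = 2 - 105*f)
Y(-6) - 47*52 = (2 - 105*(-6)) - 47*52 = (2 + 630) - 2444 = 632 - 2444 = -1812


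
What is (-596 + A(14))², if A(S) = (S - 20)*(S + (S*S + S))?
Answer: 3763600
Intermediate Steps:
A(S) = (-20 + S)*(S² + 2*S) (A(S) = (-20 + S)*(S + (S² + S)) = (-20 + S)*(S + (S + S²)) = (-20 + S)*(S² + 2*S))
(-596 + A(14))² = (-596 + 14*(-40 + 14² - 18*14))² = (-596 + 14*(-40 + 196 - 252))² = (-596 + 14*(-96))² = (-596 - 1344)² = (-1940)² = 3763600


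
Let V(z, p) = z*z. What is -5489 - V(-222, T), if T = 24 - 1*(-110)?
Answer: -54773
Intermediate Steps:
T = 134 (T = 24 + 110 = 134)
V(z, p) = z²
-5489 - V(-222, T) = -5489 - 1*(-222)² = -5489 - 1*49284 = -5489 - 49284 = -54773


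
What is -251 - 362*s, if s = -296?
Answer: 106901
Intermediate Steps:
-251 - 362*s = -251 - 362*(-296) = -251 + 107152 = 106901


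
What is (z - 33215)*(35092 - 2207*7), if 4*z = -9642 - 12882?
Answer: -763051978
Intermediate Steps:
z = -5631 (z = (-9642 - 12882)/4 = (1/4)*(-22524) = -5631)
(z - 33215)*(35092 - 2207*7) = (-5631 - 33215)*(35092 - 2207*7) = -38846*(35092 - 15449) = -38846*19643 = -763051978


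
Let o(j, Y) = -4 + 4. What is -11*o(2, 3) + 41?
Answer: 41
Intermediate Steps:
o(j, Y) = 0
-11*o(2, 3) + 41 = -11*0 + 41 = 0 + 41 = 41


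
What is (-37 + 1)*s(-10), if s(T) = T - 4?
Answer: 504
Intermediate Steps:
s(T) = -4 + T
(-37 + 1)*s(-10) = (-37 + 1)*(-4 - 10) = -36*(-14) = 504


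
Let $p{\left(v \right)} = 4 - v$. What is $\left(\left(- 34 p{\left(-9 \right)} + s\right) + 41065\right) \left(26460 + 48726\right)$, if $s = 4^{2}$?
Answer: $3055483854$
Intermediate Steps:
$s = 16$
$\left(\left(- 34 p{\left(-9 \right)} + s\right) + 41065\right) \left(26460 + 48726\right) = \left(\left(- 34 \left(4 - -9\right) + 16\right) + 41065\right) \left(26460 + 48726\right) = \left(\left(- 34 \left(4 + 9\right) + 16\right) + 41065\right) 75186 = \left(\left(\left(-34\right) 13 + 16\right) + 41065\right) 75186 = \left(\left(-442 + 16\right) + 41065\right) 75186 = \left(-426 + 41065\right) 75186 = 40639 \cdot 75186 = 3055483854$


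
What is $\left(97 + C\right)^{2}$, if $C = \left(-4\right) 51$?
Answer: $11449$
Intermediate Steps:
$C = -204$
$\left(97 + C\right)^{2} = \left(97 - 204\right)^{2} = \left(-107\right)^{2} = 11449$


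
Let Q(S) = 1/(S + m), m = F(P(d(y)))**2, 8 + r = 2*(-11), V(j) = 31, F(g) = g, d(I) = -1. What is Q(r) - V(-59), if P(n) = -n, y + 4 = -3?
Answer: -900/29 ≈ -31.034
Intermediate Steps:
y = -7 (y = -4 - 3 = -7)
r = -30 (r = -8 + 2*(-11) = -8 - 22 = -30)
m = 1 (m = (-1*(-1))**2 = 1**2 = 1)
Q(S) = 1/(1 + S) (Q(S) = 1/(S + 1) = 1/(1 + S))
Q(r) - V(-59) = 1/(1 - 30) - 1*31 = 1/(-29) - 31 = -1/29 - 31 = -900/29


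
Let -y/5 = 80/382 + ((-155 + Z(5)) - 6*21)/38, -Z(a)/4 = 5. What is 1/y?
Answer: 7258/279855 ≈ 0.025935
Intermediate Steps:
Z(a) = -20 (Z(a) = -4*5 = -20)
y = 279855/7258 (y = -5*(80/382 + ((-155 - 20) - 6*21)/38) = -5*(80*(1/382) + (-175 - 126)*(1/38)) = -5*(40/191 - 301*1/38) = -5*(40/191 - 301/38) = -5*(-55971/7258) = 279855/7258 ≈ 38.558)
1/y = 1/(279855/7258) = 7258/279855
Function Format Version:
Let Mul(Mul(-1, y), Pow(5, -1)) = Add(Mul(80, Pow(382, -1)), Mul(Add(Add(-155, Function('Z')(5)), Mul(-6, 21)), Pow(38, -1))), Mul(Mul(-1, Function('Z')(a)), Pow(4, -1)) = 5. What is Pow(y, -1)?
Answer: Rational(7258, 279855) ≈ 0.025935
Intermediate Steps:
Function('Z')(a) = -20 (Function('Z')(a) = Mul(-4, 5) = -20)
y = Rational(279855, 7258) (y = Mul(-5, Add(Mul(80, Pow(382, -1)), Mul(Add(Add(-155, -20), Mul(-6, 21)), Pow(38, -1)))) = Mul(-5, Add(Mul(80, Rational(1, 382)), Mul(Add(-175, -126), Rational(1, 38)))) = Mul(-5, Add(Rational(40, 191), Mul(-301, Rational(1, 38)))) = Mul(-5, Add(Rational(40, 191), Rational(-301, 38))) = Mul(-5, Rational(-55971, 7258)) = Rational(279855, 7258) ≈ 38.558)
Pow(y, -1) = Pow(Rational(279855, 7258), -1) = Rational(7258, 279855)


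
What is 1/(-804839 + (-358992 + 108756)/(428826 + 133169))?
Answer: -80285/64616534863 ≈ -1.2425e-6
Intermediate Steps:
1/(-804839 + (-358992 + 108756)/(428826 + 133169)) = 1/(-804839 - 250236/561995) = 1/(-804839 - 250236*1/561995) = 1/(-804839 - 35748/80285) = 1/(-64616534863/80285) = -80285/64616534863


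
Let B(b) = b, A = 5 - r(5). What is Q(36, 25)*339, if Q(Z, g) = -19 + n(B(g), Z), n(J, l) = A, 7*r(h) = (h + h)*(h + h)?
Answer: -67122/7 ≈ -9588.9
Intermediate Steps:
r(h) = 4*h²/7 (r(h) = ((h + h)*(h + h))/7 = ((2*h)*(2*h))/7 = (4*h²)/7 = 4*h²/7)
A = -65/7 (A = 5 - 4*5²/7 = 5 - 4*25/7 = 5 - 1*100/7 = 5 - 100/7 = -65/7 ≈ -9.2857)
n(J, l) = -65/7
Q(Z, g) = -198/7 (Q(Z, g) = -19 - 65/7 = -198/7)
Q(36, 25)*339 = -198/7*339 = -67122/7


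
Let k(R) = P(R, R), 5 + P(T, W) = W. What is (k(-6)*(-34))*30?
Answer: 11220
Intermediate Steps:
P(T, W) = -5 + W
k(R) = -5 + R
(k(-6)*(-34))*30 = ((-5 - 6)*(-34))*30 = -11*(-34)*30 = 374*30 = 11220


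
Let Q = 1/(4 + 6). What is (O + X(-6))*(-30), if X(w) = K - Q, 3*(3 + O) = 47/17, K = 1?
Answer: 601/17 ≈ 35.353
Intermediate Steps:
Q = ⅒ (Q = 1/10 = ⅒ ≈ 0.10000)
O = -106/51 (O = -3 + (47/17)/3 = -3 + (47*(1/17))/3 = -3 + (⅓)*(47/17) = -3 + 47/51 = -106/51 ≈ -2.0784)
X(w) = 9/10 (X(w) = 1 - 1*⅒ = 1 - ⅒ = 9/10)
(O + X(-6))*(-30) = (-106/51 + 9/10)*(-30) = -601/510*(-30) = 601/17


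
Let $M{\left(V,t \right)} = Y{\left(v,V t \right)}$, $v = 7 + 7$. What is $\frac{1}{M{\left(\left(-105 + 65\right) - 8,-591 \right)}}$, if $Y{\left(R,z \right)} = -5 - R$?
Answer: $- \frac{1}{19} \approx -0.052632$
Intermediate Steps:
$v = 14$
$M{\left(V,t \right)} = -19$ ($M{\left(V,t \right)} = -5 - 14 = -19$)
$\frac{1}{M{\left(\left(-105 + 65\right) - 8,-591 \right)}} = \frac{1}{-19} = - \frac{1}{19}$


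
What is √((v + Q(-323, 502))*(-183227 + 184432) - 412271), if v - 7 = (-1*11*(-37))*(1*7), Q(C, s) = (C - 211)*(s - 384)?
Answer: I*√72900251 ≈ 8538.2*I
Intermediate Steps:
Q(C, s) = (-384 + s)*(-211 + C) (Q(C, s) = (-211 + C)*(-384 + s) = (-384 + s)*(-211 + C))
v = 2856 (v = 7 + (-1*11*(-37))*(1*7) = 7 - 11*(-37)*7 = 7 + 407*7 = 7 + 2849 = 2856)
√((v + Q(-323, 502))*(-183227 + 184432) - 412271) = √((2856 + (81024 - 384*(-323) - 211*502 - 323*502))*(-183227 + 184432) - 412271) = √((2856 + (81024 + 124032 - 105922 - 162146))*1205 - 412271) = √((2856 - 63012)*1205 - 412271) = √(-60156*1205 - 412271) = √(-72487980 - 412271) = √(-72900251) = I*√72900251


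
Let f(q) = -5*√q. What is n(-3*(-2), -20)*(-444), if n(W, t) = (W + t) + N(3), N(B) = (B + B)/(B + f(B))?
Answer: 69708/11 + 2220*√3/11 ≈ 6686.6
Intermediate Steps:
N(B) = 2*B/(B - 5*√B) (N(B) = (B + B)/(B - 5*√B) = (2*B)/(B - 5*√B) = 2*B/(B - 5*√B))
n(W, t) = W + t + 6/(3 - 5*√3) (n(W, t) = (W + t) + 2*3/(3 - 5*√3) = (W + t) + 6/(3 - 5*√3) = W + t + 6/(3 - 5*√3))
n(-3*(-2), -20)*(-444) = (-3/11 - 3*(-2) - 20 - 5*√3/11)*(-444) = (-3/11 + 6 - 20 - 5*√3/11)*(-444) = (-157/11 - 5*√3/11)*(-444) = 69708/11 + 2220*√3/11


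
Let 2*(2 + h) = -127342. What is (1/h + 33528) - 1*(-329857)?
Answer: 23137813104/63673 ≈ 3.6339e+5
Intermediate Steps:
h = -63673 (h = -2 + (½)*(-127342) = -2 - 63671 = -63673)
(1/h + 33528) - 1*(-329857) = (1/(-63673) + 33528) - 1*(-329857) = (-1/63673 + 33528) + 329857 = 2134828343/63673 + 329857 = 23137813104/63673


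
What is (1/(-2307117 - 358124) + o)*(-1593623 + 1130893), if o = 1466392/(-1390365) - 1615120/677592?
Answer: 3698972663498208025574/2324929705580241 ≈ 1.5910e+6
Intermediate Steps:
o = -14996397254/4361575005 (o = 1466392*(-1/1390365) - 1615120*1/677592 = -1466392/1390365 - 201890/84699 = -14996397254/4361575005 ≈ -3.4383)
(1/(-2307117 - 358124) + o)*(-1593623 + 1130893) = (1/(-2307117 - 358124) - 14996397254/4361575005)*(-1593623 + 1130893) = (1/(-2665241) - 14996397254/4361575005)*(-462730) = (-1/2665241 - 14996397254/4361575005)*(-462730) = -39969017175223219/11624648527901205*(-462730) = 3698972663498208025574/2324929705580241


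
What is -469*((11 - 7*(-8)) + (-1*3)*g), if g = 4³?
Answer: 58625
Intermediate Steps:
g = 64
-469*((11 - 7*(-8)) + (-1*3)*g) = -469*((11 - 7*(-8)) - 1*3*64) = -469*((11 + 56) - 3*64) = -469*(67 - 192) = -469*(-125) = 58625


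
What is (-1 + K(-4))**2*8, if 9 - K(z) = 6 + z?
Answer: 288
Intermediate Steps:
K(z) = 3 - z (K(z) = 9 - (6 + z) = 9 + (-6 - z) = 3 - z)
(-1 + K(-4))**2*8 = (-1 + (3 - 1*(-4)))**2*8 = (-1 + (3 + 4))**2*8 = (-1 + 7)**2*8 = 6**2*8 = 36*8 = 288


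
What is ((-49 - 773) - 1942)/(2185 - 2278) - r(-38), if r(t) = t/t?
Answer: 2671/93 ≈ 28.720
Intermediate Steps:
r(t) = 1
((-49 - 773) - 1942)/(2185 - 2278) - r(-38) = ((-49 - 773) - 1942)/(2185 - 2278) - 1*1 = (-822 - 1942)/(-93) - 1 = -2764*(-1/93) - 1 = 2764/93 - 1 = 2671/93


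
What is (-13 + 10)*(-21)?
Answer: 63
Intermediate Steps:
(-13 + 10)*(-21) = -3*(-21) = 63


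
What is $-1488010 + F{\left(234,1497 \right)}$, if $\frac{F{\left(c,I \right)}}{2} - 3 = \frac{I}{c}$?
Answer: $- \frac{58031657}{39} \approx -1.488 \cdot 10^{6}$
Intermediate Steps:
$F{\left(c,I \right)} = 6 + \frac{2 I}{c}$ ($F{\left(c,I \right)} = 6 + 2 \frac{I}{c} = 6 + \frac{2 I}{c}$)
$-1488010 + F{\left(234,1497 \right)} = -1488010 + \left(6 + 2 \cdot 1497 \cdot \frac{1}{234}\right) = -1488010 + \left(6 + \frac{499}{39}\right) = -1488010 + \frac{733}{39} = - \frac{58031657}{39}$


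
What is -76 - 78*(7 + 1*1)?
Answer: -700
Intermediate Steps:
-76 - 78*(7 + 1*1) = -76 - 78*(7 + 1) = -76 - 78*8 = -76 - 624 = -700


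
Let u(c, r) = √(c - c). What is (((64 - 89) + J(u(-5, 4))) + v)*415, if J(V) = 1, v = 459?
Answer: 180525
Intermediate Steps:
u(c, r) = 0 (u(c, r) = √0 = 0)
(((64 - 89) + J(u(-5, 4))) + v)*415 = (((64 - 89) + 1) + 459)*415 = ((-25 + 1) + 459)*415 = (-24 + 459)*415 = 435*415 = 180525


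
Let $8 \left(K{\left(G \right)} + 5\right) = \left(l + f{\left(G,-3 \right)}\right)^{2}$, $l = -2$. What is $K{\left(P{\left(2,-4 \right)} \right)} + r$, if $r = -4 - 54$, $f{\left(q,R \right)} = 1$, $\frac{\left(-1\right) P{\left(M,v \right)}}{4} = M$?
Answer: $- \frac{503}{8} \approx -62.875$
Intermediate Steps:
$P{\left(M,v \right)} = - 4 M$
$r = -58$ ($r = -4 - 54 = -58$)
$K{\left(G \right)} = - \frac{39}{8}$ ($K{\left(G \right)} = -5 + \frac{\left(-2 + 1\right)^{2}}{8} = -5 + \frac{\left(-1\right)^{2}}{8} = -5 + \frac{1}{8} \cdot 1 = -5 + \frac{1}{8} = - \frac{39}{8}$)
$K{\left(P{\left(2,-4 \right)} \right)} + r = - \frac{39}{8} - 58 = - \frac{503}{8}$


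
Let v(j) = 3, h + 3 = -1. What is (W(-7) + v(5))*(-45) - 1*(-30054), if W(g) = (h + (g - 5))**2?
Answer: 18399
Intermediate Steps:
h = -4 (h = -3 - 1 = -4)
W(g) = (-9 + g)**2 (W(g) = (-4 + (g - 5))**2 = (-4 + (-5 + g))**2 = (-9 + g)**2)
(W(-7) + v(5))*(-45) - 1*(-30054) = ((-9 - 7)**2 + 3)*(-45) - 1*(-30054) = ((-16)**2 + 3)*(-45) + 30054 = (256 + 3)*(-45) + 30054 = 259*(-45) + 30054 = -11655 + 30054 = 18399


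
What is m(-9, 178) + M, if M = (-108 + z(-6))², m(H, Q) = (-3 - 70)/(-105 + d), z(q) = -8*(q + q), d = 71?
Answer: 4969/34 ≈ 146.15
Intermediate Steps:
z(q) = -16*q
m(H, Q) = 73/34 (m(H, Q) = (-3 - 70)/(-105 + 71) = -73/(-34) = -73*(-1/34) = 73/34)
M = 144 (M = (-108 - 16*(-6))² = (-108 + 96)² = (-12)² = 144)
m(-9, 178) + M = 73/34 + 144 = 4969/34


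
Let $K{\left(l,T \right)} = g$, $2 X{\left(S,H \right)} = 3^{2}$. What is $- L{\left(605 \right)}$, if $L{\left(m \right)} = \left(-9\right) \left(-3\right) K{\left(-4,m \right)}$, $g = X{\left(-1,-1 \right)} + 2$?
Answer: $- \frac{351}{2} \approx -175.5$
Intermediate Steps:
$X{\left(S,H \right)} = \frac{9}{2}$ ($X{\left(S,H \right)} = \frac{3^{2}}{2} = \frac{1}{2} \cdot 9 = \frac{9}{2}$)
$g = \frac{13}{2}$ ($g = \frac{9}{2} + 2 = \frac{13}{2} \approx 6.5$)
$K{\left(l,T \right)} = \frac{13}{2}$
$L{\left(m \right)} = \frac{351}{2}$ ($L{\left(m \right)} = \left(-9\right) \left(-3\right) \frac{13}{2} = 27 \cdot \frac{13}{2} = \frac{351}{2}$)
$- L{\left(605 \right)} = \left(-1\right) \frac{351}{2} = - \frac{351}{2}$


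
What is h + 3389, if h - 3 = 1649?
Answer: 5041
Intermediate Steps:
h = 1652 (h = 3 + 1649 = 1652)
h + 3389 = 1652 + 3389 = 5041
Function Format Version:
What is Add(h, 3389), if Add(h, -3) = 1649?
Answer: 5041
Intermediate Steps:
h = 1652 (h = Add(3, 1649) = 1652)
Add(h, 3389) = Add(1652, 3389) = 5041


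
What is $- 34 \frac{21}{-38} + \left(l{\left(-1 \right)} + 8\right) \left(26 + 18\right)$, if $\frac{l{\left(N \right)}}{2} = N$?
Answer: $\frac{5373}{19} \approx 282.79$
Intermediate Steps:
$l{\left(N \right)} = 2 N$
$- 34 \frac{21}{-38} + \left(l{\left(-1 \right)} + 8\right) \left(26 + 18\right) = - 34 \frac{21}{-38} + \left(2 \left(-1\right) + 8\right) \left(26 + 18\right) = - 34 \cdot 21 \left(- \frac{1}{38}\right) + \left(-2 + 8\right) 44 = \left(-34\right) \left(- \frac{21}{38}\right) + 6 \cdot 44 = \frac{357}{19} + 264 = \frac{5373}{19}$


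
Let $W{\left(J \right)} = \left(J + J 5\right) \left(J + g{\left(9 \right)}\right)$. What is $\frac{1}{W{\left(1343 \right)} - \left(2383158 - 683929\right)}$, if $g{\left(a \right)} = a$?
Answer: $\frac{1}{9195187} \approx 1.0875 \cdot 10^{-7}$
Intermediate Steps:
$W{\left(J \right)} = 6 J \left(9 + J\right)$ ($W{\left(J \right)} = \left(J + J 5\right) \left(J + 9\right) = \left(J + 5 J\right) \left(9 + J\right) = 6 J \left(9 + J\right)$)
$\frac{1}{W{\left(1343 \right)} - \left(2383158 - 683929\right)} = \frac{1}{6 \cdot 1343 \left(9 + 1343\right) - \left(2383158 - 683929\right)} = \frac{1}{6 \cdot 1343 \cdot 1352 + \left(\left(683929 - 2128687\right) - 254471\right)} = \frac{1}{10894416 - 1699229} = \frac{1}{9195187}$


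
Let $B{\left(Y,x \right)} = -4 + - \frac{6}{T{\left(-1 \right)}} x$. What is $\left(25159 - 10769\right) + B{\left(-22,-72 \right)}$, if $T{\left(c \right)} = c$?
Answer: $13954$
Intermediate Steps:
$B{\left(Y,x \right)} = -4 + 6 x$ ($B{\left(Y,x \right)} = -4 + - \frac{6}{-1} x = -4 + \left(-6\right) \left(-1\right) x = -4 + 6 x$)
$\left(25159 - 10769\right) + B{\left(-22,-72 \right)} = \left(25159 - 10769\right) + \left(-4 + 6 \left(-72\right)\right) = 14390 - 436 = 13954$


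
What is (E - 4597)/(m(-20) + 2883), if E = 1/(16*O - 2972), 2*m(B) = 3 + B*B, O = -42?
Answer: -16751469/11239918 ≈ -1.4904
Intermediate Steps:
m(B) = 3/2 + B²/2 (m(B) = (3 + B*B)/2 = (3 + B²)/2 = 3/2 + B²/2)
E = -1/3644 (E = 1/(16*(-42) - 2972) = 1/(-672 - 2972) = 1/(-3644) = -1/3644 ≈ -0.00027442)
(E - 4597)/(m(-20) + 2883) = (-1/3644 - 4597)/((3/2 + (½)*(-20)²) + 2883) = -16751469/(3644*((3/2 + (½)*400) + 2883)) = -16751469/(3644*((3/2 + 200) + 2883)) = -16751469/(3644*(403/2 + 2883)) = -16751469/(3644*6169/2) = -16751469/3644*2/6169 = -16751469/11239918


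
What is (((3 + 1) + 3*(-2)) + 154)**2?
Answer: 23104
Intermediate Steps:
(((3 + 1) + 3*(-2)) + 154)**2 = ((4 - 6) + 154)**2 = (-2 + 154)**2 = 152**2 = 23104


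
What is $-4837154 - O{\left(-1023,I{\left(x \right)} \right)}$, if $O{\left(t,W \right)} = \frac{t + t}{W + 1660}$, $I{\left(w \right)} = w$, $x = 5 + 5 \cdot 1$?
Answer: $- \frac{4039022567}{835} \approx -4.8372 \cdot 10^{6}$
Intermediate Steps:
$x = 10$ ($x = 5 + 5 = 10$)
$O{\left(t,W \right)} = \frac{2 t}{1660 + W}$
$-4837154 - O{\left(-1023,I{\left(x \right)} \right)} = -4837154 - 2 \left(-1023\right) \frac{1}{1660 + 10} = -4837154 - 2 \left(-1023\right) \frac{1}{1670} = -4837154 - - \frac{1023}{835} = -4837154 + \frac{1023}{835} = - \frac{4039022567}{835}$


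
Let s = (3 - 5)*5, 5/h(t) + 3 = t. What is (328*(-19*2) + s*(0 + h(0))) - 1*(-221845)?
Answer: 628193/3 ≈ 2.0940e+5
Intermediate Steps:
h(t) = 5/(-3 + t)
s = -10 (s = -2*5 = -10)
(328*(-19*2) + s*(0 + h(0))) - 1*(-221845) = (328*(-19*2) - 10*(0 + 5/(-3 + 0))) - 1*(-221845) = (328*(-38) - 10*(0 + 5/(-3))) + 221845 = (-12464 - 10*(0 + 5*(-1/3))) + 221845 = (-12464 - 10*(0 - 5/3)) + 221845 = (-12464 - 10*(-5/3)) + 221845 = (-12464 + 50/3) + 221845 = -37342/3 + 221845 = 628193/3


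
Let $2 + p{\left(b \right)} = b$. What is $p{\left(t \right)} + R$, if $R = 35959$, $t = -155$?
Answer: $35802$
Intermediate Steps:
$p{\left(b \right)} = -2 + b$
$p{\left(t \right)} + R = \left(-2 - 155\right) + 35959 = -157 + 35959 = 35802$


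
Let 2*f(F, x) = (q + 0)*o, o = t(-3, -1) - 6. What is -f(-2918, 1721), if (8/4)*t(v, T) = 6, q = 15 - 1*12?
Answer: 9/2 ≈ 4.5000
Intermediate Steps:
q = 3 (q = 15 - 12 = 3)
t(v, T) = 3 (t(v, T) = (½)*6 = 3)
o = -3 (o = 3 - 6 = -3)
f(F, x) = -9/2 (f(F, x) = ((3 + 0)*(-3))/2 = (3*(-3))/2 = (½)*(-9) = -9/2)
-f(-2918, 1721) = -1*(-9/2) = 9/2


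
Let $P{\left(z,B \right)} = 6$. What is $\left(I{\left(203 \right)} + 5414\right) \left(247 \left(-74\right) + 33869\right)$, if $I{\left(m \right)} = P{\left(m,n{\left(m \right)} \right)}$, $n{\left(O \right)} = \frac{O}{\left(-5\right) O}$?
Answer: $84503220$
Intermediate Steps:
$n{\left(O \right)} = - \frac{1}{5}$ ($n{\left(O \right)} = O \left(- \frac{1}{5 O}\right) = - \frac{1}{5}$)
$I{\left(m \right)} = 6$
$\left(I{\left(203 \right)} + 5414\right) \left(247 \left(-74\right) + 33869\right) = \left(6 + 5414\right) \left(247 \left(-74\right) + 33869\right) = 5420 \left(-18278 + 33869\right) = 5420 \cdot 15591 = 84503220$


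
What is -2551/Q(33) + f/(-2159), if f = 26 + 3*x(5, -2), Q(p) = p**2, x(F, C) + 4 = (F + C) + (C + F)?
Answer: -5542457/2351151 ≈ -2.3573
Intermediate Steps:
x(F, C) = -4 + 2*C + 2*F (x(F, C) = -4 + ((F + C) + (C + F)) = -4 + ((C + F) + (C + F)) = -4 + (2*C + 2*F) = -4 + 2*C + 2*F)
f = 32 (f = 26 + 3*(-4 + 2*(-2) + 2*5) = 26 + 3*(-4 - 4 + 10) = 26 + 3*2 = 26 + 6 = 32)
-2551/Q(33) + f/(-2159) = -2551/(33**2) + 32/(-2159) = -2551/1089 + 32*(-1/2159) = -2551*1/1089 - 32/2159 = -2551/1089 - 32/2159 = -5542457/2351151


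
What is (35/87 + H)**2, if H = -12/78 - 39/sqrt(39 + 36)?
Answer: 650508652/31979025 - 562*sqrt(3)/435 ≈ 18.104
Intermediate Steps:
H = -2/13 - 13*sqrt(3)/5 (H = -12*1/78 - 39*sqrt(3)/15 = -2/13 - 39*sqrt(3)/15 = -2/13 - 13*sqrt(3)/5 ≈ -4.6572)
(35/87 + H)**2 = (35/87 + (-2/13 - 13*sqrt(3)/5))**2 = (281/1131 - 13*sqrt(3)/5)**2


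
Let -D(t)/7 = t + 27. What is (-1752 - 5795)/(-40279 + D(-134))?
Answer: 7547/39530 ≈ 0.19092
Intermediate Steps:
D(t) = -189 - 7*t (D(t) = -7*(t + 27) = -7*(27 + t) = -189 - 7*t)
(-1752 - 5795)/(-40279 + D(-134)) = (-1752 - 5795)/(-40279 + (-189 - 7*(-134))) = -7547/(-40279 + (-189 + 938)) = -7547/(-40279 + 749) = -7547/(-39530) = -7547*(-1/39530) = 7547/39530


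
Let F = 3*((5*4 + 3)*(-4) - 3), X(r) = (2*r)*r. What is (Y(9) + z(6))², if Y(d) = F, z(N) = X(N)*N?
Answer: 21609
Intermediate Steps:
X(r) = 2*r²
z(N) = 2*N³ (z(N) = (2*N²)*N = 2*N³)
F = -285 (F = 3*((20 + 3)*(-4) - 3) = 3*(23*(-4) - 3) = 3*(-92 - 3) = 3*(-95) = -285)
Y(d) = -285
(Y(9) + z(6))² = (-285 + 2*6³)² = (-285 + 2*216)² = (-285 + 432)² = 147² = 21609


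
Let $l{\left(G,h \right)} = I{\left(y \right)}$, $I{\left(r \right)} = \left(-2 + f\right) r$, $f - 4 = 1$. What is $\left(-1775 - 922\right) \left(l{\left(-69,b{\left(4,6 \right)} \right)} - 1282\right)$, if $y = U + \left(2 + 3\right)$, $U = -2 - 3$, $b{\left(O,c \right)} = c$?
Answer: $3457554$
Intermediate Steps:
$f = 5$ ($f = 4 + 1 = 5$)
$U = -5$
$y = 0$ ($y = -5 + \left(2 + 3\right) = -5 + 5 = 0$)
$I{\left(r \right)} = 3 r$ ($I{\left(r \right)} = \left(-2 + 5\right) r = 3 r$)
$l{\left(G,h \right)} = 0$ ($l{\left(G,h \right)} = 3 \cdot 0 = 0$)
$\left(-1775 - 922\right) \left(l{\left(-69,b{\left(4,6 \right)} \right)} - 1282\right) = \left(-1775 - 922\right) \left(0 - 1282\right) = \left(-2697\right) \left(-1282\right) = 3457554$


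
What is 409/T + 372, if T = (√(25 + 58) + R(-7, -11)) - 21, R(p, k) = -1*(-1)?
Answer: 109744/317 - 409*√83/317 ≈ 334.44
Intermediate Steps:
R(p, k) = 1
T = -20 + √83 (T = (√(25 + 58) + 1) - 21 = (√83 + 1) - 21 = (1 + √83) - 21 = -20 + √83 ≈ -10.890)
409/T + 372 = 409/(-20 + √83) + 372 = 372 + 409/(-20 + √83)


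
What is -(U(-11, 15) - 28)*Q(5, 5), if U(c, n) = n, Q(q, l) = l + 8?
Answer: 169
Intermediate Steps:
Q(q, l) = 8 + l
-(U(-11, 15) - 28)*Q(5, 5) = -(15 - 28)*(8 + 5) = -(-13)*13 = -1*(-169) = 169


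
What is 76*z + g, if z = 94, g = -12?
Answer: 7132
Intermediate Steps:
76*z + g = 76*94 - 12 = 7144 - 12 = 7132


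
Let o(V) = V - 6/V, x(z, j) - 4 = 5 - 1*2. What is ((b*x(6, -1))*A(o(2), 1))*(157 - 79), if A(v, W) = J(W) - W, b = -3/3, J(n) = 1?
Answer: 0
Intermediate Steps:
x(z, j) = 7 (x(z, j) = 4 + (5 - 1*2) = 4 + (5 - 2) = 4 + 3 = 7)
b = -1 (b = -3*⅓ = -1)
o(V) = V - 6/V
A(v, W) = 1 - W
((b*x(6, -1))*A(o(2), 1))*(157 - 79) = ((-1*7)*(1 - 1*1))*(157 - 79) = -7*(1 - 1)*78 = -7*0*78 = 0*78 = 0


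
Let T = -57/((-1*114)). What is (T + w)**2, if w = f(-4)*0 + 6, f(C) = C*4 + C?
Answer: 169/4 ≈ 42.250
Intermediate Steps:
T = 1/2 (T = -57/(-114) = -57*(-1/114) = 1/2 ≈ 0.50000)
f(C) = 5*C (f(C) = 4*C + C = 5*C)
w = 6 (w = (5*(-4))*0 + 6 = -20*0 + 6 = 0 + 6 = 6)
(T + w)**2 = (1/2 + 6)**2 = (13/2)**2 = 169/4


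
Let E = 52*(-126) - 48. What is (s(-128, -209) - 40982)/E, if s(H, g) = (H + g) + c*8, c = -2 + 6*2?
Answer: 3749/600 ≈ 6.2483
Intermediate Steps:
c = 10 (c = -2 + 12 = 10)
s(H, g) = 80 + H + g (s(H, g) = (H + g) + 10*8 = (H + g) + 80 = 80 + H + g)
E = -6600 (E = -6552 - 48 = -6600)
(s(-128, -209) - 40982)/E = ((80 - 128 - 209) - 40982)/(-6600) = (-257 - 40982)*(-1/6600) = -41239*(-1/6600) = 3749/600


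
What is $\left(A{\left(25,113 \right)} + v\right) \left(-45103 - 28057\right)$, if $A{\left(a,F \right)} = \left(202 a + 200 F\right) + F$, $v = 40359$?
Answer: $-4983805520$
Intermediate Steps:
$A{\left(a,F \right)} = 201 F + 202 a$ ($A{\left(a,F \right)} = \left(200 F + 202 a\right) + F = 201 F + 202 a$)
$\left(A{\left(25,113 \right)} + v\right) \left(-45103 - 28057\right) = \left(\left(201 \cdot 113 + 202 \cdot 25\right) + 40359\right) \left(-45103 - 28057\right) = \left(\left(22713 + 5050\right) + 40359\right) \left(-73160\right) = \left(27763 + 40359\right) \left(-73160\right) = 68122 \left(-73160\right) = -4983805520$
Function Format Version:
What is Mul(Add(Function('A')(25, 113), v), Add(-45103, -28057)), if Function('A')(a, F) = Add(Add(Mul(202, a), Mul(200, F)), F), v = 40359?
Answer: -4983805520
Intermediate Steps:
Function('A')(a, F) = Add(Mul(201, F), Mul(202, a)) (Function('A')(a, F) = Add(Add(Mul(200, F), Mul(202, a)), F) = Add(Mul(201, F), Mul(202, a)))
Mul(Add(Function('A')(25, 113), v), Add(-45103, -28057)) = Mul(Add(Add(Mul(201, 113), Mul(202, 25)), 40359), Add(-45103, -28057)) = Mul(Add(Add(22713, 5050), 40359), -73160) = Mul(Add(27763, 40359), -73160) = Mul(68122, -73160) = -4983805520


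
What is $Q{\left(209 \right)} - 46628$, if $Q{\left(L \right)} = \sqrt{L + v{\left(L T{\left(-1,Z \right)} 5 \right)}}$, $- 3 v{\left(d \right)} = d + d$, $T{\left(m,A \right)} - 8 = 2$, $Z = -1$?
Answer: $-46628 + \frac{i \sqrt{60819}}{3} \approx -46628.0 + 82.205 i$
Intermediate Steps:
$T{\left(m,A \right)} = 10$ ($T{\left(m,A \right)} = 8 + 2 = 10$)
$v{\left(d \right)} = - \frac{2 d}{3}$ ($v{\left(d \right)} = - \frac{d + d}{3} = - \frac{2 d}{3}$)
$Q{\left(L \right)} = \frac{\sqrt{291} \sqrt{- L}}{3}$ ($Q{\left(L \right)} = \sqrt{L - \frac{2 L 10 \cdot 5}{3}} = \sqrt{L - \frac{2 \cdot 10 L 5}{3}} = \sqrt{L - \frac{2 \cdot 50 L}{3}} = \sqrt{L - \frac{100 L}{3}} = \sqrt{- \frac{97 L}{3}} = \frac{\sqrt{291} \sqrt{- L}}{3}$)
$Q{\left(209 \right)} - 46628 = \frac{\sqrt{291} \sqrt{\left(-1\right) 209}}{3} - 46628 = \frac{\sqrt{291} \sqrt{-209}}{3} - 46628 = \frac{\sqrt{291} i \sqrt{209}}{3} - 46628 = \frac{i \sqrt{60819}}{3} - 46628 = -46628 + \frac{i \sqrt{60819}}{3}$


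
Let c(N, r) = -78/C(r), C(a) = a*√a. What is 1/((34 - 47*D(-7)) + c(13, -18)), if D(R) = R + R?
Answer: 112104/77576137 + 117*I*√2/77576137 ≈ 0.0014451 + 2.1329e-6*I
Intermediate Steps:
D(R) = 2*R
C(a) = a^(3/2)
c(N, r) = -78/r^(3/2)
1/((34 - 47*D(-7)) + c(13, -18)) = 1/((34 - 94*(-7)) - 13*I*√2/18) = 1/((34 - 47*(-14)) - 13*I*√2/18) = 1/((34 + 658) - 13*I*√2/18) = 1/(692 - 13*I*√2/18)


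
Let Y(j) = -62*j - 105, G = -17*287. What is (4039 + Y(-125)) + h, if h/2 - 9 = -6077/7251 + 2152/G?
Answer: 413898506888/35377629 ≈ 11699.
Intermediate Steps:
G = -4879
h = 546289652/35377629 (h = 18 + 2*(-6077/7251 + 2152/(-4879)) = 18 + 2*(-6077*1/7251 + 2152*(-1/4879)) = 18 + 2*(-6077/7251 - 2152/4879) = 18 + 2*(-45253835/35377629) = 18 - 90507670/35377629 = 546289652/35377629 ≈ 15.442)
Y(j) = -105 - 62*j
(4039 + Y(-125)) + h = (4039 + (-105 - 62*(-125))) + 546289652/35377629 = (4039 + (-105 + 7750)) + 546289652/35377629 = (4039 + 7645) + 546289652/35377629 = 11684 + 546289652/35377629 = 413898506888/35377629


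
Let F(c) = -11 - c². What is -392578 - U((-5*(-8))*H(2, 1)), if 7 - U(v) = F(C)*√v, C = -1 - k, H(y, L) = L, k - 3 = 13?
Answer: -392585 - 600*√10 ≈ -3.9448e+5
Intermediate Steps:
k = 16 (k = 3 + 13 = 16)
C = -17 (C = -1 - 1*16 = -1 - 16 = -17)
U(v) = 7 + 300*√v (U(v) = 7 - (-11 - 1*(-17)²)*√v = 7 - (-11 - 1*289)*√v = 7 - (-11 - 289)*√v = 7 - (-300)*√v = 7 + 300*√v)
-392578 - U((-5*(-8))*H(2, 1)) = -392578 - (7 + 300*√(-5*(-8)*1)) = -392578 - (7 + 300*√(40*1)) = -392578 - (7 + 300*√40) = -392578 - (7 + 300*(2*√10)) = -392578 - (7 + 600*√10) = -392578 + (-7 - 600*√10) = -392585 - 600*√10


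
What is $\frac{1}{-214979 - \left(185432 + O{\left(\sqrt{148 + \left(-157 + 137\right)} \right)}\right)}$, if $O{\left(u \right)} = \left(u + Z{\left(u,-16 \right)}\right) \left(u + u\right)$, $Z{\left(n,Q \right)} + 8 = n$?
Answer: $- \frac{400923}{160739219161} - \frac{128 \sqrt{2}}{160739219161} \approx -2.4954 \cdot 10^{-6}$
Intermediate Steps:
$Z{\left(n,Q \right)} = -8 + n$
$O{\left(u \right)} = 2 u \left(-8 + 2 u\right)$ ($O{\left(u \right)} = \left(u + \left(-8 + u\right)\right) \left(u + u\right) = \left(-8 + 2 u\right) 2 u = 2 u \left(-8 + 2 u\right)$)
$\frac{1}{-214979 - \left(185432 + O{\left(\sqrt{148 + \left(-157 + 137\right)} \right)}\right)} = \frac{1}{-214979 - \left(185432 + 4 \sqrt{148 + \left(-157 + 137\right)} \left(-4 + \sqrt{148 + \left(-157 + 137\right)}\right)\right)} = \frac{1}{-214979 - \left(185432 + 4 \sqrt{148 - 20} \left(-4 + \sqrt{148 - 20}\right)\right)} = \frac{1}{-214979 - \left(185432 + 4 \sqrt{128} \left(-4 + \sqrt{128}\right)\right)} = \frac{1}{-214979 - \left(185432 + 4 \cdot 8 \sqrt{2} \left(-4 + 8 \sqrt{2}\right)\right)} = \frac{1}{-214979 - \left(185432 + 32 \sqrt{2} \left(-4 + 8 \sqrt{2}\right)\right)} = \frac{1}{-400411 - 32 \sqrt{2} \left(-4 + 8 \sqrt{2}\right)}$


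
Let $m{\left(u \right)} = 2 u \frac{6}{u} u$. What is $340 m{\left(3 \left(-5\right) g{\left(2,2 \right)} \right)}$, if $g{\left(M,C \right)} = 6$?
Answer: $-367200$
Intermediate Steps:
$m{\left(u \right)} = 12 u$
$340 m{\left(3 \left(-5\right) g{\left(2,2 \right)} \right)} = 340 \cdot 12 \cdot 3 \left(-5\right) 6 = 340 \cdot 12 \left(\left(-15\right) 6\right) = 340 \cdot 12 \left(-90\right) = 340 \left(-1080\right) = -367200$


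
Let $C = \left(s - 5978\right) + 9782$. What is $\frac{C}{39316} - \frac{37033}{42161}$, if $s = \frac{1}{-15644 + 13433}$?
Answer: $- \frac{2864591505785}{3664957747836} \approx -0.78162$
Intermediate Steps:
$s = - \frac{1}{2211}$ ($s = \frac{1}{-2211} = - \frac{1}{2211} \approx -0.00045228$)
$C = \frac{8410643}{2211}$ ($C = \left(- \frac{1}{2211} - 5978\right) + 9782 = - \frac{13217359}{2211} + 9782 = \frac{8410643}{2211} \approx 3804.0$)
$\frac{C}{39316} - \frac{37033}{42161} = \frac{8410643}{2211 \cdot 39316} - \frac{37033}{42161} = \frac{8410643}{2211} \cdot \frac{1}{39316} - \frac{37033}{42161} = \frac{8410643}{86927676} - \frac{37033}{42161} = - \frac{2864591505785}{3664957747836}$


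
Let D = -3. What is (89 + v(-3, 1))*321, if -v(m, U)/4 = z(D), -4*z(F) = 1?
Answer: 28890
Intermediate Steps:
z(F) = -¼ (z(F) = -¼*1 = -¼)
v(m, U) = 1 (v(m, U) = -4*(-¼) = 1)
(89 + v(-3, 1))*321 = (89 + 1)*321 = 90*321 = 28890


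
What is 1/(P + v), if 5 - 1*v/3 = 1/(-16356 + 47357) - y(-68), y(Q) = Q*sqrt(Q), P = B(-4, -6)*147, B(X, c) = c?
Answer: -46291158215/191228762201266 + 32676108034*I*sqrt(17)/286843143301899 ≈ -0.00024207 + 0.00046969*I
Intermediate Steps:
P = -882 (P = -6*147 = -882)
y(Q) = Q**(3/2)
v = 465012/31001 - 408*I*sqrt(17) (v = 15 - 3*(1/(-16356 + 47357) - (-68)**(3/2)) = 15 - 3*(1/31001 - (-136)*I*sqrt(17)) = 15 - 3*(1/31001 + 136*I*sqrt(17)) = 15 + (-3/31001 - 408*I*sqrt(17)) = 465012/31001 - 408*I*sqrt(17) ≈ 15.0 - 1682.2*I)
1/(P + v) = 1/(-882 + (465012/31001 - 408*I*sqrt(17))) = 1/(-26877870/31001 - 408*I*sqrt(17))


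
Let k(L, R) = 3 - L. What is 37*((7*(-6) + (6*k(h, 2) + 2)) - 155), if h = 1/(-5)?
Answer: -32523/5 ≈ -6504.6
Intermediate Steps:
h = -1/5 ≈ -0.20000
37*((7*(-6) + (6*k(h, 2) + 2)) - 155) = 37*((7*(-6) + (6*(3 - 1*(-1/5)) + 2)) - 155) = 37*((-42 + (6*(3 + 1/5) + 2)) - 155) = 37*((-42 + (6*(16/5) + 2)) - 155) = 37*((-42 + (96/5 + 2)) - 155) = 37*((-42 + 106/5) - 155) = 37*(-104/5 - 155) = 37*(-879/5) = -32523/5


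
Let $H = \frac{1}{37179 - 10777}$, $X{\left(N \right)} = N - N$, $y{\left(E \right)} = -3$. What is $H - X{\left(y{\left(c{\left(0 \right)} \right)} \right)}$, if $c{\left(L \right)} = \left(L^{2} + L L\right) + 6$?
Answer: $\frac{1}{26402} \approx 3.7876 \cdot 10^{-5}$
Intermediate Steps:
$c{\left(L \right)} = 6 + 2 L^{2}$ ($c{\left(L \right)} = \left(L^{2} + L^{2}\right) + 6 = 2 L^{2} + 6 = 6 + 2 L^{2}$)
$X{\left(N \right)} = 0$
$H = \frac{1}{26402} \approx 3.7876 \cdot 10^{-5}$
$H - X{\left(y{\left(c{\left(0 \right)} \right)} \right)} = \frac{1}{26402} - 0 = \frac{1}{26402} + 0 = \frac{1}{26402}$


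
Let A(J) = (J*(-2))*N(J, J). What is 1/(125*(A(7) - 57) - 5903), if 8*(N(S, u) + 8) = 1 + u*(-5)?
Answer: 2/16819 ≈ 0.00011891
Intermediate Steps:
N(S, u) = -63/8 - 5*u/8 (N(S, u) = -8 + (1 + u*(-5))/8 = -8 + (1 - 5*u)/8 = -8 + (⅛ - 5*u/8) = -63/8 - 5*u/8)
A(J) = -2*J*(-63/8 - 5*J/8) (A(J) = (J*(-2))*(-63/8 - 5*J/8) = (-2*J)*(-63/8 - 5*J/8) = -2*J*(-63/8 - 5*J/8))
1/(125*(A(7) - 57) - 5903) = 1/(125*((¼)*7*(63 + 5*7) - 57) - 5903) = 1/(125*((¼)*7*(63 + 35) - 57) - 5903) = 1/(125*((¼)*7*98 - 57) - 5903) = 1/(125*(343/2 - 57) - 5903) = 1/(125*(229/2) - 5903) = 1/(28625/2 - 5903) = 1/(16819/2) = 2/16819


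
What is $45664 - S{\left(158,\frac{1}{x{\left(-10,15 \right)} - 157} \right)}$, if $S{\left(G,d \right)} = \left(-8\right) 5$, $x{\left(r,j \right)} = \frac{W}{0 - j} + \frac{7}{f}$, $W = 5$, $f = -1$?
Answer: $45704$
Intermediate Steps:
$x{\left(r,j \right)} = -7 - \frac{5}{j}$ ($x{\left(r,j \right)} = \frac{5}{0 - j} + \frac{7}{-1} = \frac{5}{\left(-1\right) j} + 7 \left(-1\right) = 5 \left(- \frac{1}{j}\right) - 7 = - \frac{5}{j} - 7 = -7 - \frac{5}{j}$)
$S{\left(G,d \right)} = -40$
$45664 - S{\left(158,\frac{1}{x{\left(-10,15 \right)} - 157} \right)} = 45664 - -40 = 45664 + 40 = 45704$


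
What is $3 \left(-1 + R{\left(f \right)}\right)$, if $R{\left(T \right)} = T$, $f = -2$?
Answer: $-9$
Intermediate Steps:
$3 \left(-1 + R{\left(f \right)}\right) = 3 \left(-1 - 2\right) = 3 \left(-3\right) = -9$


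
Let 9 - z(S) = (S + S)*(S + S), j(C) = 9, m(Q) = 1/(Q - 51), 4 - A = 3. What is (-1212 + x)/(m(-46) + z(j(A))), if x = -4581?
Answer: 561921/30556 ≈ 18.390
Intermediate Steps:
A = 1 (A = 4 - 1*3 = 4 - 3 = 1)
m(Q) = 1/(-51 + Q)
z(S) = 9 - 4*S² (z(S) = 9 - (S + S)*(S + S) = 9 - 2*S*2*S = 9 - 4*S²)
(-1212 + x)/(m(-46) + z(j(A))) = (-1212 - 4581)/(1/(-51 - 46) + (9 - 4*9²)) = -5793/(1/(-97) + (9 - 4*81)) = -5793/(-1/97 + (9 - 324)) = -5793/(-1/97 - 315) = -5793/(-30556/97) = -5793*(-97/30556) = 561921/30556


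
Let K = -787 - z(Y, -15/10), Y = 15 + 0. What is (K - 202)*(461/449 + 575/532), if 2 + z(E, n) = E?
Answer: -252216927/119434 ≈ -2111.8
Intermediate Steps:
Y = 15
z(E, n) = -2 + E
K = -800 (K = -787 - (-2 + 15) = -787 - 1*13 = -787 - 13 = -800)
(K - 202)*(461/449 + 575/532) = (-800 - 202)*(461/449 + 575/532) = -1002*(461*(1/449) + 575*(1/532)) = -1002*(461/449 + 575/532) = -1002*503427/238868 = -252216927/119434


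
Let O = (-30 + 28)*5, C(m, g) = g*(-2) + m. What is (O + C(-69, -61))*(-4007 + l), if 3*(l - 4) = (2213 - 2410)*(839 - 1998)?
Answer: 9301502/3 ≈ 3.1005e+6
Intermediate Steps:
l = 228335/3 (l = 4 + ((2213 - 2410)*(839 - 1998))/3 = 4 + (-197*(-1159))/3 = 4 + (1/3)*228323 = 4 + 228323/3 = 228335/3 ≈ 76112.)
C(m, g) = m - 2*g (C(m, g) = -2*g + m = m - 2*g)
O = -10 (O = -2*5 = -10)
(O + C(-69, -61))*(-4007 + l) = (-10 + (-69 - 2*(-61)))*(-4007 + 228335/3) = (-10 + (-69 + 122))*(216314/3) = (-10 + 53)*(216314/3) = 43*(216314/3) = 9301502/3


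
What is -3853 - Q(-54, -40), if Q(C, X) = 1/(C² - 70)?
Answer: -10965639/2846 ≈ -3853.0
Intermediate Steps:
Q(C, X) = 1/(-70 + C²)
-3853 - Q(-54, -40) = -3853 - 1/(-70 + (-54)²) = -3853 - 1/(-70 + 2916) = -3853 - 1/2846 = -10965639/2846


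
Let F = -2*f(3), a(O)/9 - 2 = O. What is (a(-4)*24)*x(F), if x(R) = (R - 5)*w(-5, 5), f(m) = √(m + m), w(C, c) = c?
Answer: 10800 + 4320*√6 ≈ 21382.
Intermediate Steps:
a(O) = 18 + 9*O
f(m) = √2*√m (f(m) = √(2*m) = √2*√m)
F = -2*√6 (F = -2*√2*√3 = -2*√6 ≈ -4.8990)
x(R) = -25 + 5*R (x(R) = (R - 5)*5 = (-5 + R)*5 = -25 + 5*R)
(a(-4)*24)*x(F) = ((18 + 9*(-4))*24)*(-25 + 5*(-2*√6)) = ((18 - 36)*24)*(-25 - 10*√6) = (-18*24)*(-25 - 10*√6) = -432*(-25 - 10*√6) = 10800 + 4320*√6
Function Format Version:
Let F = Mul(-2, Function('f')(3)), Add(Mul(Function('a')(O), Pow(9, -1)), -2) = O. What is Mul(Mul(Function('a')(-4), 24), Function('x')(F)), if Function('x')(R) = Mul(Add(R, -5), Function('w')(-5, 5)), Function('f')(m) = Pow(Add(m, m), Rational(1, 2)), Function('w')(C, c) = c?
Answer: Add(10800, Mul(4320, Pow(6, Rational(1, 2)))) ≈ 21382.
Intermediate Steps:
Function('a')(O) = Add(18, Mul(9, O))
Function('f')(m) = Mul(Pow(2, Rational(1, 2)), Pow(m, Rational(1, 2))) (Function('f')(m) = Pow(Mul(2, m), Rational(1, 2)) = Mul(Pow(2, Rational(1, 2)), Pow(m, Rational(1, 2))))
F = Mul(-2, Pow(6, Rational(1, 2))) (F = Mul(-2, Mul(Pow(2, Rational(1, 2)), Pow(3, Rational(1, 2)))) = Mul(-2, Pow(6, Rational(1, 2))) ≈ -4.8990)
Function('x')(R) = Add(-25, Mul(5, R)) (Function('x')(R) = Mul(Add(R, -5), 5) = Mul(Add(-5, R), 5) = Add(-25, Mul(5, R)))
Mul(Mul(Function('a')(-4), 24), Function('x')(F)) = Mul(Mul(Add(18, Mul(9, -4)), 24), Add(-25, Mul(5, Mul(-2, Pow(6, Rational(1, 2)))))) = Mul(Mul(Add(18, -36), 24), Add(-25, Mul(-10, Pow(6, Rational(1, 2))))) = Mul(Mul(-18, 24), Add(-25, Mul(-10, Pow(6, Rational(1, 2))))) = Mul(-432, Add(-25, Mul(-10, Pow(6, Rational(1, 2))))) = Add(10800, Mul(4320, Pow(6, Rational(1, 2))))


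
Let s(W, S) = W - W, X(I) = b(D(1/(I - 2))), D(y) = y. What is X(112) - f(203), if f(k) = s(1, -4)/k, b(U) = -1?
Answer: -1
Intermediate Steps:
X(I) = -1
s(W, S) = 0
f(k) = 0 (f(k) = 0/k = 0)
X(112) - f(203) = -1 - 1*0 = -1 + 0 = -1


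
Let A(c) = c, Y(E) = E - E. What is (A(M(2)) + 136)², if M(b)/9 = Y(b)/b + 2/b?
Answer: 21025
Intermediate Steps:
Y(E) = 0
M(b) = 18/b (M(b) = 9*(0/b + 2/b) = 9*(0 + 2/b) = 9*(2/b) = 18/b)
(A(M(2)) + 136)² = (18/2 + 136)² = (18*(½) + 136)² = (9 + 136)² = 145² = 21025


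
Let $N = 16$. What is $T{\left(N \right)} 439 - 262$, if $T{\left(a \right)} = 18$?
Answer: $7640$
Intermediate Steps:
$T{\left(N \right)} 439 - 262 = 18 \cdot 439 - 262 = 7902 - 262 = 7640$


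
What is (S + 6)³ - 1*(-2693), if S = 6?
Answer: 4421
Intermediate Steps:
(S + 6)³ - 1*(-2693) = (6 + 6)³ - 1*(-2693) = 12³ + 2693 = 1728 + 2693 = 4421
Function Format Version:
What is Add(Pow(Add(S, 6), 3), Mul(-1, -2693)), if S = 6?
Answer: 4421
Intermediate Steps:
Add(Pow(Add(S, 6), 3), Mul(-1, -2693)) = Add(Pow(Add(6, 6), 3), Mul(-1, -2693)) = Add(Pow(12, 3), 2693) = Add(1728, 2693) = 4421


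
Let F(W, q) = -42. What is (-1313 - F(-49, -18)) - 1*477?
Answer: -1748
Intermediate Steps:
(-1313 - F(-49, -18)) - 1*477 = (-1313 - 1*(-42)) - 1*477 = (-1313 + 42) - 477 = -1271 - 477 = -1748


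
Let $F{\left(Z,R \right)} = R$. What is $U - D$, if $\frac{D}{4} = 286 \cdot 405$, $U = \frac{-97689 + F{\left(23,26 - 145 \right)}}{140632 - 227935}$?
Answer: $- \frac{40449128152}{87303} \approx -4.6332 \cdot 10^{5}$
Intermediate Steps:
$U = \frac{97808}{87303}$ ($U = \frac{-97689 + \left(26 - 145\right)}{140632 - 227935} = \frac{-97689 - 119}{-87303} = \left(-97808\right) \left(- \frac{1}{87303}\right) = \frac{97808}{87303} \approx 1.1203$)
$D = 463320$ ($D = 4 \cdot 286 \cdot 405 = 4 \cdot 115830 = 463320$)
$U - D = \frac{97808}{87303} - 463320 = - \frac{40449128152}{87303}$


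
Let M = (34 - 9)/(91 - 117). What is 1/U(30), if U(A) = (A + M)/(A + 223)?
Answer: 6578/755 ≈ 8.7126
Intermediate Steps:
M = -25/26 (M = 25/(-26) = 25*(-1/26) = -25/26 ≈ -0.96154)
U(A) = (-25/26 + A)/(223 + A) (U(A) = (A - 25/26)/(A + 223) = (-25/26 + A)/(223 + A))
1/U(30) = 1/((-25/26 + 30)/(223 + 30)) = 1/((755/26)/253) = 1/((1/253)*(755/26)) = 1/(755/6578) = 6578/755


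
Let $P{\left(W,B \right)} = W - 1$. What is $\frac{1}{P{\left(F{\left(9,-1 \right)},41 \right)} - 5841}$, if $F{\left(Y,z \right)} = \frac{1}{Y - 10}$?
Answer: $- \frac{1}{5843} \approx -0.00017114$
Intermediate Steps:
$F{\left(Y,z \right)} = \frac{1}{-10 + Y}$
$P{\left(W,B \right)} = -1 + W$ ($P{\left(W,B \right)} = W - 1 = -1 + W$)
$\frac{1}{P{\left(F{\left(9,-1 \right)},41 \right)} - 5841} = \frac{1}{\left(-1 + \frac{1}{-10 + 9}\right) - 5841} = \frac{1}{\left(-1 + \frac{1}{-1}\right) - 5841} = \frac{1}{\left(-1 - 1\right) - 5841} = \frac{1}{-2 - 5841} = \frac{1}{-5843} = - \frac{1}{5843}$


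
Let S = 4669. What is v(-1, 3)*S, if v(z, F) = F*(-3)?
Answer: -42021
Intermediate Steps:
v(z, F) = -3*F
v(-1, 3)*S = -3*3*4669 = -9*4669 = -42021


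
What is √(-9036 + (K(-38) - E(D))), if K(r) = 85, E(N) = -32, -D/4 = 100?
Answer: 3*I*√991 ≈ 94.44*I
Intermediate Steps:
D = -400 (D = -4*100 = -400)
√(-9036 + (K(-38) - E(D))) = √(-9036 + (85 - 1*(-32))) = √(-9036 + (85 + 32)) = √(-9036 + 117) = √(-8919) = 3*I*√991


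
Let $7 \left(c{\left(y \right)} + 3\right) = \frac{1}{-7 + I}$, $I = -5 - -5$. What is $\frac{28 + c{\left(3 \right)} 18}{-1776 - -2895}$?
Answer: $- \frac{1292}{54831} \approx -0.023563$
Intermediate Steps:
$I = 0$ ($I = -5 + 5 = 0$)
$c{\left(y \right)} = - \frac{148}{49}$ ($c{\left(y \right)} = -3 + \frac{1}{7 \left(-7 + 0\right)} = -3 + \frac{1}{7 \left(-7\right)} = -3 + \frac{1}{7} \left(- \frac{1}{7}\right) = -3 - \frac{1}{49} = - \frac{148}{49}$)
$\frac{28 + c{\left(3 \right)} 18}{-1776 - -2895} = \frac{28 - \frac{2664}{49}}{-1776 - -2895} = \frac{28 - \frac{2664}{49}}{-1776 + 2895} = - \frac{1292}{49 \cdot 1119} = \left(- \frac{1292}{49}\right) \frac{1}{1119} = - \frac{1292}{54831}$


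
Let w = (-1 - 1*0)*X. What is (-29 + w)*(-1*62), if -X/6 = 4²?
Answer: -4154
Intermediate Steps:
X = -96 (X = -6*4² = -6*16 = -96)
w = 96 (w = (-1 - 1*0)*(-96) = (-1 + 0)*(-96) = -1*(-96) = 96)
(-29 + w)*(-1*62) = (-29 + 96)*(-1*62) = 67*(-62) = -4154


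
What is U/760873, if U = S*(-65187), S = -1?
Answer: 65187/760873 ≈ 0.085674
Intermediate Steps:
U = 65187 (U = -1*(-65187) = 65187)
U/760873 = 65187/760873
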